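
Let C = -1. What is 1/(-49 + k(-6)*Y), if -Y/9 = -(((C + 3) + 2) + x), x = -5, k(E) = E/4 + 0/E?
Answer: -2/71 ≈ -0.028169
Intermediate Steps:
k(E) = E/4 (k(E) = E*(¼) + 0 = E/4 + 0 = E/4)
Y = -9 (Y = -(-9)*(((-1 + 3) + 2) - 5) = -(-9)*((2 + 2) - 5) = -(-9)*(4 - 5) = -(-9)*(-1) = -9*1 = -9)
1/(-49 + k(-6)*Y) = 1/(-49 + ((¼)*(-6))*(-9)) = 1/(-49 - 3/2*(-9)) = 1/(-49 + 27/2) = 1/(-71/2) = -2/71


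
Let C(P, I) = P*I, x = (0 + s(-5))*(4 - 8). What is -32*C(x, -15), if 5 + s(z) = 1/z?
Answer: 9984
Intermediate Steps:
s(z) = -5 + 1/z
x = 104/5 (x = (0 + (-5 + 1/(-5)))*(4 - 8) = (0 + (-5 - ⅕))*(-4) = (0 - 26/5)*(-4) = -26/5*(-4) = 104/5 ≈ 20.800)
C(P, I) = I*P
-32*C(x, -15) = -(-480)*104/5 = -32*(-312) = 9984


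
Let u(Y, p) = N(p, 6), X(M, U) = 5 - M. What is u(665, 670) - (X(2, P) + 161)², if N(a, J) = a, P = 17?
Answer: -26226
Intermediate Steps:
u(Y, p) = p
u(665, 670) - (X(2, P) + 161)² = 670 - ((5 - 1*2) + 161)² = 670 - ((5 - 2) + 161)² = 670 - (3 + 161)² = 670 - 1*164² = 670 - 1*26896 = 670 - 26896 = -26226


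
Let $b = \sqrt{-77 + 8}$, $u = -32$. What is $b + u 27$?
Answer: $-864 + i \sqrt{69} \approx -864.0 + 8.3066 i$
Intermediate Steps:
$b = i \sqrt{69}$ ($b = \sqrt{-69} = i \sqrt{69} \approx 8.3066 i$)
$b + u 27 = i \sqrt{69} - 864 = -864 + i \sqrt{69}$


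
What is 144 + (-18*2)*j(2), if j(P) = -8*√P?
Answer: 144 + 288*√2 ≈ 551.29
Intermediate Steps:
144 + (-18*2)*j(2) = 144 + (-18*2)*(-8*√2) = 144 - (-288)*√2 = 144 + 288*√2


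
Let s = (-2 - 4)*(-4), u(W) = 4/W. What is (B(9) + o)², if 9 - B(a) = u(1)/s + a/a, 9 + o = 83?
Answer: 241081/36 ≈ 6696.7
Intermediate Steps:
o = 74 (o = -9 + 83 = 74)
s = 24 (s = -6*(-4) = 24)
B(a) = 47/6 (B(a) = 9 - ((4/1)/24 + a/a) = 9 - ((4*1)*(1/24) + 1) = 9 - (4*(1/24) + 1) = 9 - (⅙ + 1) = 9 - 1*7/6 = 9 - 7/6 = 47/6)
(B(9) + o)² = (47/6 + 74)² = (491/6)² = 241081/36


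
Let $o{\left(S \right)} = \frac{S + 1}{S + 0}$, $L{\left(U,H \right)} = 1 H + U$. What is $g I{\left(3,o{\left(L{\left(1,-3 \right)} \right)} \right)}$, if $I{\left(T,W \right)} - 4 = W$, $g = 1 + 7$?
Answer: $36$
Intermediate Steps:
$L{\left(U,H \right)} = H + U$
$g = 8$
$o{\left(S \right)} = \frac{1 + S}{S}$
$I{\left(T,W \right)} = 4 + W$
$g I{\left(3,o{\left(L{\left(1,-3 \right)} \right)} \right)} = 8 \left(4 + \frac{1 + \left(-3 + 1\right)}{-3 + 1}\right) = 8 \left(4 + \frac{1 - 2}{-2}\right) = 8 \left(4 - - \frac{1}{2}\right) = 8 \left(4 + \frac{1}{2}\right) = 8 \cdot \frac{9}{2} = 36$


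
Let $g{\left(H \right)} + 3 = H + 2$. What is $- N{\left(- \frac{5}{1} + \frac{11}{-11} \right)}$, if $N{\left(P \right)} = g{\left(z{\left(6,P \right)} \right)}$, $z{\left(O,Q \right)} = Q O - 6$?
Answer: $43$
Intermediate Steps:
$z{\left(O,Q \right)} = -6 + O Q$ ($z{\left(O,Q \right)} = O Q - 6 = -6 + O Q$)
$g{\left(H \right)} = -1 + H$ ($g{\left(H \right)} = -3 + \left(H + 2\right) = -3 + \left(2 + H\right) = -1 + H$)
$N{\left(P \right)} = -7 + 6 P$ ($N{\left(P \right)} = -1 + \left(-6 + 6 P\right) = -7 + 6 P$)
$- N{\left(- \frac{5}{1} + \frac{11}{-11} \right)} = - (-7 + 6 \left(- \frac{5}{1} + \frac{11}{-11}\right)) = - (-7 + 6 \left(\left(-5\right) 1 + 11 \left(- \frac{1}{11}\right)\right)) = - (-7 + 6 \left(-5 - 1\right)) = - (-7 + 6 \left(-6\right)) = - (-7 - 36) = \left(-1\right) \left(-43\right) = 43$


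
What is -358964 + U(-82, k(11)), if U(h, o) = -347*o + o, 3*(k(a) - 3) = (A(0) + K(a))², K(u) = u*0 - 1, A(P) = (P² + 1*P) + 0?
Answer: -1080352/3 ≈ -3.6012e+5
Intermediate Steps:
A(P) = P + P² (A(P) = (P² + P) + 0 = (P + P²) + 0 = P + P²)
K(u) = -1 (K(u) = 0 - 1 = -1)
k(a) = 10/3 (k(a) = 3 + (0*(1 + 0) - 1)²/3 = 3 + (0*1 - 1)²/3 = 3 + (0 - 1)²/3 = 3 + (⅓)*(-1)² = 3 + (⅓)*1 = 3 + ⅓ = 10/3)
U(h, o) = -346*o
-358964 + U(-82, k(11)) = -358964 - 346*10/3 = -358964 - 3460/3 = -1080352/3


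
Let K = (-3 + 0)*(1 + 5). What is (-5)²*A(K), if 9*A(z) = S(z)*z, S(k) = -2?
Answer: 100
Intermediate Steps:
K = -18 (K = -3*6 = -18)
A(z) = -2*z/9 (A(z) = (-2*z)/9 = -2*z/9)
(-5)²*A(K) = (-5)²*(-2/9*(-18)) = 25*4 = 100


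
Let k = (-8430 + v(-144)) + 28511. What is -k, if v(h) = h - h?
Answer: -20081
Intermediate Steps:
v(h) = 0
k = 20081 (k = (-8430 + 0) + 28511 = -8430 + 28511 = 20081)
-k = -1*20081 = -20081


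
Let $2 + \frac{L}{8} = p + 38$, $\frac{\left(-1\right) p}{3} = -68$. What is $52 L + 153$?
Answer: $99993$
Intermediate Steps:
$p = 204$ ($p = \left(-3\right) \left(-68\right) = 204$)
$L = 1920$ ($L = -16 + 8 \left(204 + 38\right) = -16 + 8 \cdot 242 = -16 + 1936 = 1920$)
$52 L + 153 = 52 \cdot 1920 + 153 = 99840 + 153 = 99993$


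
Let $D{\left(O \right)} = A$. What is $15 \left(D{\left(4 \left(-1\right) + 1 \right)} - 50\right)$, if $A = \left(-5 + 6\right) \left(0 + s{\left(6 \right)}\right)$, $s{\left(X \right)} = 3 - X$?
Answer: $-795$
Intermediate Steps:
$A = -3$ ($A = \left(-5 + 6\right) \left(0 + \left(3 - 6\right)\right) = 1 \left(0 + \left(3 - 6\right)\right) = 1 \left(0 - 3\right) = 1 \left(-3\right) = -3$)
$D{\left(O \right)} = -3$
$15 \left(D{\left(4 \left(-1\right) + 1 \right)} - 50\right) = 15 \left(-3 - 50\right) = 15 \left(-53\right) = -795$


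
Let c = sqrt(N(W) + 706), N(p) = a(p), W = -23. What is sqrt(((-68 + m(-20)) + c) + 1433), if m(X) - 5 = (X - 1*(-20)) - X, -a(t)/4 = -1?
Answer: sqrt(1390 + sqrt(710)) ≈ 37.638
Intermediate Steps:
a(t) = 4 (a(t) = -4*(-1) = 4)
N(p) = 4
m(X) = 25 (m(X) = 5 + ((X - 1*(-20)) - X) = 5 + ((X + 20) - X) = 5 + ((20 + X) - X) = 5 + 20 = 25)
c = sqrt(710) (c = sqrt(4 + 706) = sqrt(710) ≈ 26.646)
sqrt(((-68 + m(-20)) + c) + 1433) = sqrt(((-68 + 25) + sqrt(710)) + 1433) = sqrt((-43 + sqrt(710)) + 1433) = sqrt(1390 + sqrt(710))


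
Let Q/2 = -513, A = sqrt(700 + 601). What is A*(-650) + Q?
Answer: -1026 - 650*sqrt(1301) ≈ -24471.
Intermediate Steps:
A = sqrt(1301) ≈ 36.069
Q = -1026 (Q = 2*(-513) = -1026)
A*(-650) + Q = sqrt(1301)*(-650) - 1026 = -650*sqrt(1301) - 1026 = -1026 - 650*sqrt(1301)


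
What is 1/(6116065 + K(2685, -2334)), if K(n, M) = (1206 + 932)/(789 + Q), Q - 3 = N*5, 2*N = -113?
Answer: 1019/6232274511 ≈ 1.6350e-7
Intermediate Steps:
N = -113/2 (N = (1/2)*(-113) = -113/2 ≈ -56.500)
Q = -559/2 (Q = 3 - 113/2*5 = 3 - 565/2 = -559/2 ≈ -279.50)
K(n, M) = 4276/1019 (K(n, M) = (1206 + 932)/(789 - 559/2) = 2138/(1019/2) = 2138*(2/1019) = 4276/1019)
1/(6116065 + K(2685, -2334)) = 1/(6116065 + 4276/1019) = 1/(6232274511/1019) = 1019/6232274511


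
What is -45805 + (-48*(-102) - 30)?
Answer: -40939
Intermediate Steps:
-45805 + (-48*(-102) - 30) = -45805 + (4896 - 30) = -45805 + 4866 = -40939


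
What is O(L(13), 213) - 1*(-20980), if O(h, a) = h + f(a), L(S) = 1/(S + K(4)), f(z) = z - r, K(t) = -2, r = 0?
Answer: 233124/11 ≈ 21193.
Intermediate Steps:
f(z) = z (f(z) = z - 1*0 = z + 0 = z)
L(S) = 1/(-2 + S) (L(S) = 1/(S - 2) = 1/(-2 + S))
O(h, a) = a + h (O(h, a) = h + a = a + h)
O(L(13), 213) - 1*(-20980) = (213 + 1/(-2 + 13)) - 1*(-20980) = (213 + 1/11) + 20980 = 2344/11 + 20980 = 233124/11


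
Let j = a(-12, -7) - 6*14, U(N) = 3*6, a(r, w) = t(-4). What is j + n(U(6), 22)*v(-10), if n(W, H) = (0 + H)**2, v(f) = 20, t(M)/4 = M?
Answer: 9580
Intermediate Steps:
t(M) = 4*M
a(r, w) = -16 (a(r, w) = 4*(-4) = -16)
U(N) = 18
n(W, H) = H**2
j = -100 (j = -16 - 6*14 = -16 - 84 = -100)
j + n(U(6), 22)*v(-10) = -100 + 22**2*20 = -100 + 484*20 = -100 + 9680 = 9580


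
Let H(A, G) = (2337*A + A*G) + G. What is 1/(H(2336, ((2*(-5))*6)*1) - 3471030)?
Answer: 1/1847982 ≈ 5.4113e-7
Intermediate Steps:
H(A, G) = G + 2337*A + A*G
1/(H(2336, ((2*(-5))*6)*1) - 3471030) = 1/((((2*(-5))*6)*1 + 2337*2336 + 2336*(((2*(-5))*6)*1)) - 3471030) = 1/((-10*6*1 + 5459232 + 2336*(-10*6*1)) - 3471030) = 1/((-60*1 + 5459232 + 2336*(-60*1)) - 3471030) = 1/((-60 + 5459232 + 2336*(-60)) - 3471030) = 1/((-60 + 5459232 - 140160) - 3471030) = 1/(5319012 - 3471030) = 1/1847982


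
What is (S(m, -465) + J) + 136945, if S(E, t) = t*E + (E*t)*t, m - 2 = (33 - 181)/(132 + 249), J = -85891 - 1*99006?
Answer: 38068976/127 ≈ 2.9976e+5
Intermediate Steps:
J = -184897 (J = -85891 - 99006 = -184897)
m = 614/381 (m = 2 + (33 - 181)/(132 + 249) = 2 - 148/381 = 614/381 ≈ 1.6115)
S(E, t) = E*t + E*t²
(S(m, -465) + J) + 136945 = ((614/381)*(-465)*(1 - 465) - 184897) + 136945 = ((614/381)*(-465)*(-464) - 184897) + 136945 = (44158880/127 - 184897) + 136945 = 20676961/127 + 136945 = 38068976/127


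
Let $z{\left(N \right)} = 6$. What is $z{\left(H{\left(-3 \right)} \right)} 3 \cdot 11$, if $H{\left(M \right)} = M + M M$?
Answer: $198$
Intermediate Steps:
$H{\left(M \right)} = M + M^{2}$
$z{\left(H{\left(-3 \right)} \right)} 3 \cdot 11 = 6 \cdot 3 \cdot 11 = 18 \cdot 11 = 198$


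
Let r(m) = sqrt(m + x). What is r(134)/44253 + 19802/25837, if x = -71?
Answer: 19802/25837 + sqrt(7)/14751 ≈ 0.76660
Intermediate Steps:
r(m) = sqrt(-71 + m) (r(m) = sqrt(m - 71) = sqrt(-71 + m))
r(134)/44253 + 19802/25837 = sqrt(-71 + 134)/44253 + 19802/25837 = sqrt(63)*(1/44253) + 19802*(1/25837) = (3*sqrt(7))*(1/44253) + 19802/25837 = sqrt(7)/14751 + 19802/25837 = 19802/25837 + sqrt(7)/14751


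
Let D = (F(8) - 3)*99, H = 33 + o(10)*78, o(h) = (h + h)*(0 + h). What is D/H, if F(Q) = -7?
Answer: -110/1737 ≈ -0.063328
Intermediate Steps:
o(h) = 2*h² (o(h) = (2*h)*h = 2*h²)
H = 15633 (H = 33 + (2*10²)*78 = 33 + (2*100)*78 = 33 + 200*78 = 33 + 15600 = 15633)
D = -990 (D = (-7 - 3)*99 = -10*99 = -990)
D/H = -990/15633 = -990*1/15633 = -110/1737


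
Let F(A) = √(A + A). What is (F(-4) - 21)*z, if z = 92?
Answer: -1932 + 184*I*√2 ≈ -1932.0 + 260.22*I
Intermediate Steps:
F(A) = √2*√A (F(A) = √(2*A) = √2*√A)
(F(-4) - 21)*z = (√2*√(-4) - 21)*92 = (√2*(2*I) - 21)*92 = (2*I*√2 - 21)*92 = (-21 + 2*I*√2)*92 = -1932 + 184*I*√2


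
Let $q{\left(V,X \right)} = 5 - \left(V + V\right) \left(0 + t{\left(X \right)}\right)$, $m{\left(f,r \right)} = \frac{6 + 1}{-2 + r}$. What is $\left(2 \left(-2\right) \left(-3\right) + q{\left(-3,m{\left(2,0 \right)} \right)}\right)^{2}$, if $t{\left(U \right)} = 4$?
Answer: $1681$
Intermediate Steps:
$m{\left(f,r \right)} = \frac{7}{-2 + r}$
$q{\left(V,X \right)} = 5 - 8 V$ ($q{\left(V,X \right)} = 5 - \left(V + V\right) \left(0 + 4\right) = 5 - 2 V 4 = 5 - 8 V$)
$\left(2 \left(-2\right) \left(-3\right) + q{\left(-3,m{\left(2,0 \right)} \right)}\right)^{2} = \left(2 \left(-2\right) \left(-3\right) + \left(5 - -24\right)\right)^{2} = \left(\left(-4\right) \left(-3\right) + \left(5 + 24\right)\right)^{2} = \left(12 + 29\right)^{2} = 41^{2} = 1681$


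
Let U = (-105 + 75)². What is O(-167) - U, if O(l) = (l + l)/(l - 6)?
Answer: -155366/173 ≈ -898.07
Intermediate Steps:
O(l) = 2*l/(-6 + l) (O(l) = (2*l)/(-6 + l) = 2*l/(-6 + l))
U = 900 (U = (-30)² = 900)
O(-167) - U = 2*(-167)/(-6 - 167) - 1*900 = 2*(-167)/(-173) - 900 = 2*(-167)*(-1/173) - 900 = 334/173 - 900 = -155366/173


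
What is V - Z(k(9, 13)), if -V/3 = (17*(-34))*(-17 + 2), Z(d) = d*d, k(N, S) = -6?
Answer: -26046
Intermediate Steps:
Z(d) = d²
V = -26010 (V = -3*17*(-34)*(-17 + 2) = -(-1734)*(-15) = -3*8670 = -26010)
V - Z(k(9, 13)) = -26010 - 1*(-6)² = -26010 - 1*36 = -26010 - 36 = -26046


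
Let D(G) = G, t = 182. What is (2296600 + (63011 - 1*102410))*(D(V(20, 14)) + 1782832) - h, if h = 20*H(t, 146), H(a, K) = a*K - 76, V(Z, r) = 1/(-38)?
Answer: 152919964188655/38 ≈ 4.0242e+12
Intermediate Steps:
V(Z, r) = -1/38
H(a, K) = -76 + K*a (H(a, K) = K*a - 76 = -76 + K*a)
h = 529920 (h = 20*(-76 + 146*182) = 20*(-76 + 26572) = 20*26496 = 529920)
(2296600 + (63011 - 1*102410))*(D(V(20, 14)) + 1782832) - h = (2296600 + (63011 - 1*102410))*(-1/38 + 1782832) - 1*529920 = (2296600 + (63011 - 102410))*(67747615/38) - 529920 = (2296600 - 39399)*(67747615/38) - 529920 = 2257201*(67747615/38) - 529920 = 152919984325615/38 - 529920 = 152919964188655/38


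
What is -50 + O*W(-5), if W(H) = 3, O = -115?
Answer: -395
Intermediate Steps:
-50 + O*W(-5) = -50 - 115*3 = -50 - 345 = -395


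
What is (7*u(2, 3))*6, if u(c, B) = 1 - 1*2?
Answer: -42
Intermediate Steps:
u(c, B) = -1 (u(c, B) = 1 - 2 = -1)
(7*u(2, 3))*6 = (7*(-1))*6 = -7*6 = -42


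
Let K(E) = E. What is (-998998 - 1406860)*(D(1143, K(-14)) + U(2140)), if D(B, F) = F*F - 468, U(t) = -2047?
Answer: 5579184702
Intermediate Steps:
D(B, F) = -468 + F² (D(B, F) = F² - 468 = -468 + F²)
(-998998 - 1406860)*(D(1143, K(-14)) + U(2140)) = (-998998 - 1406860)*((-468 + (-14)²) - 2047) = -2405858*((-468 + 196) - 2047) = -2405858*(-272 - 2047) = -2405858*(-2319) = 5579184702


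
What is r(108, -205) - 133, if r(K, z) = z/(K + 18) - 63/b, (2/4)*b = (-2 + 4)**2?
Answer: -71821/504 ≈ -142.50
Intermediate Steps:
b = 8 (b = 2*(-2 + 4)**2 = 2*2**2 = 2*4 = 8)
r(K, z) = -63/8 + z/(18 + K) (r(K, z) = z/(K + 18) - 63/8 = z/(18 + K) - 63*1/8 = z/(18 + K) - 63/8 = -63/8 + z/(18 + K))
r(108, -205) - 133 = (-1134 - 63*108 + 8*(-205))/(8*(18 + 108)) - 133 = (1/8)*(-1134 - 6804 - 1640)/126 - 133 = (1/8)*(1/126)*(-9578) - 133 = -4789/504 - 133 = -71821/504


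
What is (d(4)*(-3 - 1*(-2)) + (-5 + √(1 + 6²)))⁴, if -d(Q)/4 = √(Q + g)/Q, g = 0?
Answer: (-3 + √37)⁴ ≈ 90.315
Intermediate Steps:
d(Q) = -4/√Q (d(Q) = -4*√(Q + 0)/Q = -4*√Q/Q = -4/√Q)
(d(4)*(-3 - 1*(-2)) + (-5 + √(1 + 6²)))⁴ = ((-4/√4)*(-3 - 1*(-2)) + (-5 + √(1 + 6²)))⁴ = ((-4*½)*(-3 + 2) + (-5 + √(1 + 36)))⁴ = (-2*(-1) + (-5 + √37))⁴ = (2 + (-5 + √37))⁴ = (-3 + √37)⁴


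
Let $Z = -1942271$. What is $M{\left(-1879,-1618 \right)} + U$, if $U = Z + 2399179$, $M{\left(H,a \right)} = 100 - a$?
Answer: $458626$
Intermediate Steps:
$U = 456908$ ($U = -1942271 + 2399179 = 456908$)
$M{\left(-1879,-1618 \right)} + U = \left(100 - -1618\right) + 456908 = \left(100 + 1618\right) + 456908 = 1718 + 456908 = 458626$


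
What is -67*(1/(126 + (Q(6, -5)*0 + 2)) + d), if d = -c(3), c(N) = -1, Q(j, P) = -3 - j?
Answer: -8643/128 ≈ -67.523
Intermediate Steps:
d = 1 (d = -1*(-1) = 1)
-67*(1/(126 + (Q(6, -5)*0 + 2)) + d) = -67*(1/(126 + ((-3 - 1*6)*0 + 2)) + 1) = -67*(1/(126 + ((-3 - 6)*0 + 2)) + 1) = -67*(1/(126 + (-9*0 + 2)) + 1) = -67*(1/(126 + (0 + 2)) + 1) = -67*(1/(126 + 2) + 1) = -67*(1/128 + 1) = -67*129/128 = -8643/128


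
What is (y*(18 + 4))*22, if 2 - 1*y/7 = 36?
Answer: -115192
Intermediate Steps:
y = -238 (y = 14 - 7*36 = 14 - 252 = -238)
(y*(18 + 4))*22 = -238*(18 + 4)*22 = -238*22*22 = -5236*22 = -115192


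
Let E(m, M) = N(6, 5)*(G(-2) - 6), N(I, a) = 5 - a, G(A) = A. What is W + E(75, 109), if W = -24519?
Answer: -24519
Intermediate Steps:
E(m, M) = 0 (E(m, M) = (5 - 1*5)*(-2 - 6) = (5 - 5)*(-8) = 0*(-8) = 0)
W + E(75, 109) = -24519 + 0 = -24519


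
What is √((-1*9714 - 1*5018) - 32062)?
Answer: I*√46794 ≈ 216.32*I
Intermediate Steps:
√((-1*9714 - 1*5018) - 32062) = √((-9714 - 5018) - 32062) = √(-14732 - 32062) = √(-46794) = I*√46794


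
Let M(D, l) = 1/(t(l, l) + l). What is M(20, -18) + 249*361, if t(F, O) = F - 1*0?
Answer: 3236003/36 ≈ 89889.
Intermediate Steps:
t(F, O) = F (t(F, O) = F + 0 = F)
M(D, l) = 1/(2*l) (M(D, l) = 1/(l + l) = 1/(2*l))
M(20, -18) + 249*361 = (½)/(-18) + 249*361 = (½)*(-1/18) + 89889 = -1/36 + 89889 = 3236003/36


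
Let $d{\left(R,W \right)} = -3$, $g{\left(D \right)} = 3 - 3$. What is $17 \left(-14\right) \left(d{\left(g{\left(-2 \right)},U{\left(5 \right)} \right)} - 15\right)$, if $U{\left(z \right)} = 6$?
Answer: $4284$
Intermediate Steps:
$g{\left(D \right)} = 0$ ($g{\left(D \right)} = 3 - 3 = 0$)
$17 \left(-14\right) \left(d{\left(g{\left(-2 \right)},U{\left(5 \right)} \right)} - 15\right) = 17 \left(-14\right) \left(-3 - 15\right) = - 238 \left(-3 - 15\right) = \left(-238\right) \left(-18\right) = 4284$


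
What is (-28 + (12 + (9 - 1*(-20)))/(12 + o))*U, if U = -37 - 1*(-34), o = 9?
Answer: 547/7 ≈ 78.143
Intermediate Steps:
U = -3 (U = -37 + 34 = -3)
(-28 + (12 + (9 - 1*(-20)))/(12 + o))*U = (-28 + (12 + (9 - 1*(-20)))/(12 + 9))*(-3) = (-28 + (12 + (9 + 20))/21)*(-3) = (-28 + (12 + 29)*(1/21))*(-3) = (-28 + 41*(1/21))*(-3) = (-28 + 41/21)*(-3) = -547/21*(-3) = 547/7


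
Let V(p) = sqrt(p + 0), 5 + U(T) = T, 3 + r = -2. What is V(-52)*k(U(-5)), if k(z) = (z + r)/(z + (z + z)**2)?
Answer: -I*sqrt(13)/13 ≈ -0.27735*I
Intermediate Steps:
r = -5 (r = -3 - 2 = -5)
U(T) = -5 + T
V(p) = sqrt(p)
k(z) = (-5 + z)/(z + 4*z**2) (k(z) = (z - 5)/(z + (z + z)**2) = (-5 + z)/(z + (2*z)**2) = (-5 + z)/(z + 4*z**2))
V(-52)*k(U(-5)) = sqrt(-52)*((-5 + (-5 - 5))/((-5 - 5)*(1 + 4*(-5 - 5)))) = (2*I*sqrt(13))*((-5 - 10)/((-10)*(1 + 4*(-10)))) = (2*I*sqrt(13))*(-1/10*(-15)/(1 - 40)) = (2*I*sqrt(13))*(-1/10*(-15)/(-39)) = (2*I*sqrt(13))*(-1/10*(-1/39)*(-15)) = (2*I*sqrt(13))*(-1/26) = -I*sqrt(13)/13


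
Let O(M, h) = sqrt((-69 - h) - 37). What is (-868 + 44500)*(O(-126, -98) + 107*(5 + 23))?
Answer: 130721472 + 87264*I*sqrt(2) ≈ 1.3072e+8 + 1.2341e+5*I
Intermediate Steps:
O(M, h) = sqrt(-106 - h)
(-868 + 44500)*(O(-126, -98) + 107*(5 + 23)) = (-868 + 44500)*(sqrt(-106 - 1*(-98)) + 107*(5 + 23)) = 43632*(sqrt(-106 + 98) + 107*28) = 43632*(sqrt(-8) + 2996) = 43632*(2*I*sqrt(2) + 2996) = 43632*(2996 + 2*I*sqrt(2)) = 130721472 + 87264*I*sqrt(2)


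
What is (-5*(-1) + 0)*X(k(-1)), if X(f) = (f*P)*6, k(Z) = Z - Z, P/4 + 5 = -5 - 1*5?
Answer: 0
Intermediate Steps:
P = -60 (P = -20 + 4*(-5 - 1*5) = -20 + 4*(-5 - 5) = -20 + 4*(-10) = -20 - 40 = -60)
k(Z) = 0
X(f) = -360*f (X(f) = (f*(-60))*6 = -60*f*6 = -360*f)
(-5*(-1) + 0)*X(k(-1)) = (-5*(-1) + 0)*(-360*0) = (5 + 0)*0 = 5*0 = 0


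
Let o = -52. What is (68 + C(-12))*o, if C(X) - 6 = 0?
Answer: -3848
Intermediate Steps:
C(X) = 6 (C(X) = 6 + 0 = 6)
(68 + C(-12))*o = (68 + 6)*(-52) = 74*(-52) = -3848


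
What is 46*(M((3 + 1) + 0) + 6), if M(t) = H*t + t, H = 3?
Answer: 1012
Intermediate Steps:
M(t) = 4*t (M(t) = 3*t + t = 4*t)
46*(M((3 + 1) + 0) + 6) = 46*(4*((3 + 1) + 0) + 6) = 46*(4*(4 + 0) + 6) = 46*(4*4 + 6) = 46*(16 + 6) = 46*22 = 1012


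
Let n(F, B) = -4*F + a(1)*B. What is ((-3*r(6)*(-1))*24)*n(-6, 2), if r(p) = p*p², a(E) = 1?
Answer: 404352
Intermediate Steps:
r(p) = p³
n(F, B) = B - 4*F (n(F, B) = -4*F + 1*B = -4*F + B = B - 4*F)
((-3*r(6)*(-1))*24)*n(-6, 2) = ((-3*6³*(-1))*24)*(2 - 4*(-6)) = ((-3*216*(-1))*24)*(2 + 24) = (-648*(-1)*24)*26 = (648*24)*26 = 15552*26 = 404352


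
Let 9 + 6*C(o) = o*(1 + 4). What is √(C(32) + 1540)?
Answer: √56346/6 ≈ 39.562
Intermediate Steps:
C(o) = -3/2 + 5*o/6 (C(o) = -3/2 + (o*(1 + 4))/6 = -3/2 + (o*5)/6 = -3/2 + (5*o)/6 = -3/2 + 5*o/6)
√(C(32) + 1540) = √((-3/2 + (⅚)*32) + 1540) = √((-3/2 + 80/3) + 1540) = √(151/6 + 1540) = √(9391/6) = √56346/6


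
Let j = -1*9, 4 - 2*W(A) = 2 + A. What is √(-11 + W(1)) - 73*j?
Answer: 657 + I*√42/2 ≈ 657.0 + 3.2404*I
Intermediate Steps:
W(A) = 1 - A/2 (W(A) = 2 - (2 + A)/2 = 2 + (-1 - A/2) = 1 - A/2)
j = -9
√(-11 + W(1)) - 73*j = √(-11 + (1 - ½*1)) - 73*(-9) = √(-11 + (1 - ½)) + 657 = √(-11 + ½) + 657 = √(-21/2) + 657 = I*√42/2 + 657 = 657 + I*√42/2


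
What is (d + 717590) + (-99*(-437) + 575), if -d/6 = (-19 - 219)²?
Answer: 421564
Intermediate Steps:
d = -339864 (d = -6*(-19 - 219)² = -6*(-238)² = -6*56644 = -339864)
(d + 717590) + (-99*(-437) + 575) = (-339864 + 717590) + (-99*(-437) + 575) = 377726 + (43263 + 575) = 377726 + 43838 = 421564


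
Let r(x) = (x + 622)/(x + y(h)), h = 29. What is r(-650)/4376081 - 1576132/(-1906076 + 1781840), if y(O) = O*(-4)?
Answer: 660414684784585/52056096015357 ≈ 12.687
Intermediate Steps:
y(O) = -4*O
r(x) = (622 + x)/(-116 + x) (r(x) = (x + 622)/(x - 4*29) = (622 + x)/(x - 116) = (622 + x)/(-116 + x))
r(-650)/4376081 - 1576132/(-1906076 + 1781840) = ((622 - 650)/(-116 - 650))/4376081 - 1576132/(-1906076 + 1781840) = (-28/(-766))*(1/4376081) - 1576132/(-124236) = -1/766*(-28)*(1/4376081) - 1576132*(-1/124236) = (14/383)*(1/4376081) + 394033/31059 = 14/1676039023 + 394033/31059 = 660414684784585/52056096015357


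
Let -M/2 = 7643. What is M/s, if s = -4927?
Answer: 15286/4927 ≈ 3.1025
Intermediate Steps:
M = -15286 (M = -2*7643 = -15286)
M/s = -15286/(-4927) = -15286*(-1/4927) = 15286/4927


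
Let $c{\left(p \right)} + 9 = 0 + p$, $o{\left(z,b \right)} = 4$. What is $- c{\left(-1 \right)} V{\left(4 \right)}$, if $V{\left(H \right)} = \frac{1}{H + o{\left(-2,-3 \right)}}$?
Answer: $\frac{5}{4} \approx 1.25$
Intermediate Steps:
$c{\left(p \right)} = -9 + p$ ($c{\left(p \right)} = -9 + \left(0 + p\right) = -9 + p$)
$V{\left(H \right)} = \frac{1}{4 + H}$ ($V{\left(H \right)} = \frac{1}{H + 4} = \frac{1}{4 + H}$)
$- c{\left(-1 \right)} V{\left(4 \right)} = \frac{\left(-1\right) \left(-9 - 1\right)}{4 + 4} = \frac{\left(-1\right) \left(-10\right)}{8} = 10 \cdot \frac{1}{8} = \frac{5}{4}$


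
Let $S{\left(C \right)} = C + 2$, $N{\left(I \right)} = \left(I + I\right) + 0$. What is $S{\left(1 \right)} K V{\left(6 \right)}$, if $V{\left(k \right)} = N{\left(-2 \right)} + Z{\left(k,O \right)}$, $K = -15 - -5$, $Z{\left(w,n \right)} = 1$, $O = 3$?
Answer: $90$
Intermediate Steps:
$N{\left(I \right)} = 2 I$ ($N{\left(I \right)} = 2 I + 0 = 2 I$)
$S{\left(C \right)} = 2 + C$
$K = -10$ ($K = -15 + 5 = -10$)
$V{\left(k \right)} = -3$ ($V{\left(k \right)} = 2 \left(-2\right) + 1 = -4 + 1 = -3$)
$S{\left(1 \right)} K V{\left(6 \right)} = \left(2 + 1\right) \left(-10\right) \left(-3\right) = 3 \left(-10\right) \left(-3\right) = \left(-30\right) \left(-3\right) = 90$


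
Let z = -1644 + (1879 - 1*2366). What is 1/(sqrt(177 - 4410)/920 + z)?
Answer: -1803678400/3843638674633 - 920*I*sqrt(4233)/3843638674633 ≈ -0.00046926 - 1.5573e-8*I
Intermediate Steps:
z = -2131 (z = -1644 + (1879 - 2366) = -1644 - 487 = -2131)
1/(sqrt(177 - 4410)/920 + z) = 1/(sqrt(177 - 4410)/920 - 2131) = 1/(sqrt(-4233)*(1/920) - 2131) = 1/((I*sqrt(4233))*(1/920) - 2131) = 1/(I*sqrt(4233)/920 - 2131) = 1/(-2131 + I*sqrt(4233)/920)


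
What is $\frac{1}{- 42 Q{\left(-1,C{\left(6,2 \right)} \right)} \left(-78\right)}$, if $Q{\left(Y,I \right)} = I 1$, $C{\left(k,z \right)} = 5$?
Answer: $\frac{1}{16380} \approx 6.105 \cdot 10^{-5}$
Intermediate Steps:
$Q{\left(Y,I \right)} = I$
$\frac{1}{- 42 Q{\left(-1,C{\left(6,2 \right)} \right)} \left(-78\right)} = \frac{1}{\left(-42\right) 5 \left(-78\right)} = \frac{1}{\left(-210\right) \left(-78\right)} = \frac{1}{16380}$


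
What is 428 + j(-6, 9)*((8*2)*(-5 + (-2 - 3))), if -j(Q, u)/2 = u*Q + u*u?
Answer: 9068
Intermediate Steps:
j(Q, u) = -2*u**2 - 2*Q*u (j(Q, u) = -2*(u*Q + u*u) = -2*(Q*u + u**2) = -2*(u**2 + Q*u) = -2*u**2 - 2*Q*u)
428 + j(-6, 9)*((8*2)*(-5 + (-2 - 3))) = 428 + (-2*9*(-6 + 9))*((8*2)*(-5 + (-2 - 3))) = 428 + (-2*9*3)*(16*(-5 - 5)) = 428 - 864*(-10) = 428 - 54*(-160) = 428 + 8640 = 9068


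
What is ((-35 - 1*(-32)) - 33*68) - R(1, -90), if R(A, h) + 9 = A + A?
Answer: -2240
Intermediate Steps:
R(A, h) = -9 + 2*A (R(A, h) = -9 + (A + A) = -9 + 2*A)
((-35 - 1*(-32)) - 33*68) - R(1, -90) = ((-35 - 1*(-32)) - 33*68) - (-9 + 2*1) = ((-35 + 32) - 2244) - (-9 + 2) = (-3 - 2244) - 1*(-7) = -2247 + 7 = -2240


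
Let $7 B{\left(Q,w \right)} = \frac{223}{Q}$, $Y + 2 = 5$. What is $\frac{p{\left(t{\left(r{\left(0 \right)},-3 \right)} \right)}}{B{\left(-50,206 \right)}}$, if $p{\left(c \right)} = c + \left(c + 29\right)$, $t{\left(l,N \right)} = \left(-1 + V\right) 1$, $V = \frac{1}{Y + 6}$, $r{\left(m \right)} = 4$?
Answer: $- \frac{85750}{2007} \approx -42.725$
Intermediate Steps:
$Y = 3$ ($Y = -2 + 5 = 3$)
$V = \frac{1}{9}$ ($V = \frac{1}{3 + 6} = \frac{1}{9} \approx 0.11111$)
$B{\left(Q,w \right)} = \frac{223}{7 Q}$ ($B{\left(Q,w \right)} = \frac{223 \frac{1}{Q}}{7} = \frac{223}{7 Q}$)
$t{\left(l,N \right)} = - \frac{8}{9}$ ($t{\left(l,N \right)} = \left(-1 + \frac{1}{9}\right) 1 = \left(- \frac{8}{9}\right) 1 = - \frac{8}{9}$)
$p{\left(c \right)} = 29 + 2 c$ ($p{\left(c \right)} = c + \left(29 + c\right) = 29 + 2 c$)
$\frac{p{\left(t{\left(r{\left(0 \right)},-3 \right)} \right)}}{B{\left(-50,206 \right)}} = \frac{29 + 2 \left(- \frac{8}{9}\right)}{\frac{223}{7} \frac{1}{-50}} = \frac{29 - \frac{16}{9}}{\frac{223}{7} \left(- \frac{1}{50}\right)} = \frac{245}{9 \left(- \frac{223}{350}\right)} = \frac{245}{9} \left(- \frac{350}{223}\right) = - \frac{85750}{2007}$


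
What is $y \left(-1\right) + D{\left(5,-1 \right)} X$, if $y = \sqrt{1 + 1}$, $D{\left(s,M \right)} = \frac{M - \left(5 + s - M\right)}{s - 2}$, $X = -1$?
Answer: $4 - \sqrt{2} \approx 2.5858$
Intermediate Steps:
$D{\left(s,M \right)} = \frac{-5 - s + 2 M}{-2 + s}$ ($D{\left(s,M \right)} = \frac{M - \left(5 + s - M\right)}{-2 + s} = \frac{-5 - s + 2 M}{-2 + s}$)
$y = \sqrt{2} \approx 1.4142$
$y \left(-1\right) + D{\left(5,-1 \right)} X = \sqrt{2} \left(-1\right) + \frac{-5 - 5 + 2 \left(-1\right)}{-2 + 5} \left(-1\right) = - \sqrt{2} + \frac{-5 - 5 - 2}{3} \left(-1\right) = - \sqrt{2} + \frac{1}{3} \left(-12\right) \left(-1\right) = - \sqrt{2} - -4 = - \sqrt{2} + 4 = 4 - \sqrt{2}$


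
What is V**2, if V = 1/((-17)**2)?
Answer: 1/83521 ≈ 1.1973e-5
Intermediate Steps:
V = 1/289 ≈ 0.0034602
V**2 = (1/289)**2 = 1/83521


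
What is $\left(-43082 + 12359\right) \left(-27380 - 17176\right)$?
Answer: $1368893988$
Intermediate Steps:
$\left(-43082 + 12359\right) \left(-27380 - 17176\right) = \left(-30723\right) \left(-44556\right) = 1368893988$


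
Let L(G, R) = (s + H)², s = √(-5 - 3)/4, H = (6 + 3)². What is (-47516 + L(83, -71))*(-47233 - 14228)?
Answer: 5034331971/2 - 4978341*I*√2 ≈ 2.5172e+9 - 7.0404e+6*I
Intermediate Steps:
H = 81 (H = 9² = 81)
s = I*√2/2 (s = √(-8)*(¼) = (2*I*√2)*(¼) = I*√2/2 ≈ 0.70711*I)
L(G, R) = (81 + I*√2/2)² (L(G, R) = (I*√2/2 + 81)² = (81 + I*√2/2)²)
(-47516 + L(83, -71))*(-47233 - 14228) = (-47516 + (162 + I*√2)²/4)*(-47233 - 14228) = (-47516 + (162 + I*√2)²/4)*(-61461) = 2920380876 - 61461*(162 + I*√2)²/4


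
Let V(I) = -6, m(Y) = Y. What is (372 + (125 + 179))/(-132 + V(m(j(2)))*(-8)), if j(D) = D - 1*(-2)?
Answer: -169/21 ≈ -8.0476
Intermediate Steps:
j(D) = 2 + D (j(D) = D + 2 = 2 + D)
(372 + (125 + 179))/(-132 + V(m(j(2)))*(-8)) = (372 + (125 + 179))/(-132 - 6*(-8)) = (372 + 304)/(-132 + 48) = 676/(-84) = 676*(-1/84) = -169/21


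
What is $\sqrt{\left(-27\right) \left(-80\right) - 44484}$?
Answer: $2 i \sqrt{10581} \approx 205.73 i$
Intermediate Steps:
$\sqrt{\left(-27\right) \left(-80\right) - 44484} = \sqrt{2160 - 44484} = \sqrt{-42324} = 2 i \sqrt{10581}$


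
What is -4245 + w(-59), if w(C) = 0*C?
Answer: -4245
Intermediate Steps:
w(C) = 0
-4245 + w(-59) = -4245 + 0 = -4245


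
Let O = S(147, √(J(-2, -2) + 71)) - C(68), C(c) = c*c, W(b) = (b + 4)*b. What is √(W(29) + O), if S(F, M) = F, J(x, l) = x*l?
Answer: 8*I*√55 ≈ 59.33*I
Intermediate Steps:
W(b) = b*(4 + b) (W(b) = (4 + b)*b = b*(4 + b))
J(x, l) = l*x
C(c) = c²
O = -4477 (O = 147 - 1*68² = 147 - 1*4624 = 147 - 4624 = -4477)
√(W(29) + O) = √(29*(4 + 29) - 4477) = √(29*33 - 4477) = √(957 - 4477) = √(-3520) = 8*I*√55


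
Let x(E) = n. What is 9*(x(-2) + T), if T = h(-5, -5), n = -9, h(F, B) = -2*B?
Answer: 9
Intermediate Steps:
x(E) = -9
T = 10 (T = -2*(-5) = 10)
9*(x(-2) + T) = 9*(-9 + 10) = 9*1 = 9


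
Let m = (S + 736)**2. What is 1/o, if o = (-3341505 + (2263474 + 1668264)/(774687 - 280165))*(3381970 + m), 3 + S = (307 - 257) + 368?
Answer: -247261/3888837287597208656 ≈ -6.3582e-14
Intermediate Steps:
S = 415 (S = -3 + ((307 - 257) + 368) = -3 + (50 + 368) = -3 + 418 = 415)
m = 1324801 (m = (415 + 736)**2 = 1151**2 = 1324801)
o = -3888837287597208656/247261 (o = (-3341505 + (2263474 + 1668264)/(774687 - 280165))*(3381970 + 1324801) = (-3341505 + 3931738/494522)*4706771 = (-3341505 + 3931738*(1/494522))*4706771 = (-3341505 + 1965869/247261)*4706771 = -826221901936/247261*4706771 = -3888837287597208656/247261 ≈ -1.5728e+13)
1/o = 1/(-3888837287597208656/247261) = -247261/3888837287597208656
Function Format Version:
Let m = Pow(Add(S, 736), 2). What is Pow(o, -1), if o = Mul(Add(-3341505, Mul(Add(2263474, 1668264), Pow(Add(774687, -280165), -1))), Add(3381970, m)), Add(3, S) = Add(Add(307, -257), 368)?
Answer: Rational(-247261, 3888837287597208656) ≈ -6.3582e-14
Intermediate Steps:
S = 415 (S = Add(-3, Add(Add(307, -257), 368)) = Add(-3, Add(50, 368)) = Add(-3, 418) = 415)
m = 1324801 (m = Pow(Add(415, 736), 2) = Pow(1151, 2) = 1324801)
o = Rational(-3888837287597208656, 247261) (o = Mul(Add(-3341505, Mul(Add(2263474, 1668264), Pow(Add(774687, -280165), -1))), Add(3381970, 1324801)) = Mul(Add(-3341505, Mul(3931738, Pow(494522, -1))), 4706771) = Mul(Add(-3341505, Mul(3931738, Rational(1, 494522))), 4706771) = Mul(Add(-3341505, Rational(1965869, 247261)), 4706771) = Mul(Rational(-826221901936, 247261), 4706771) = Rational(-3888837287597208656, 247261) ≈ -1.5728e+13)
Pow(o, -1) = Pow(Rational(-3888837287597208656, 247261), -1) = Rational(-247261, 3888837287597208656)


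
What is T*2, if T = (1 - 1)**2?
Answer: 0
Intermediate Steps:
T = 0 (T = 0**2 = 0)
T*2 = 0*2 = 0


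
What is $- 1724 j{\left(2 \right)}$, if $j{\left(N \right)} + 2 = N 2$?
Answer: $-3448$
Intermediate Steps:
$j{\left(N \right)} = -2 + 2 N$ ($j{\left(N \right)} = -2 + N 2 = -2 + 2 N$)
$- 1724 j{\left(2 \right)} = - 1724 \left(-2 + 2 \cdot 2\right) = - 1724 \left(-2 + 4\right) = \left(-1724\right) 2 = -3448$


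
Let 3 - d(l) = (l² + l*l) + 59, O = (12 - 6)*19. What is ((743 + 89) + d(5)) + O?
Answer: 840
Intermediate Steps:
O = 114 (O = 6*19 = 114)
d(l) = -56 - 2*l² (d(l) = 3 - ((l² + l*l) + 59) = 3 - ((l² + l²) + 59) = 3 - (2*l² + 59) = 3 - (59 + 2*l²) = 3 + (-59 - 2*l²) = -56 - 2*l²)
((743 + 89) + d(5)) + O = ((743 + 89) + (-56 - 2*5²)) + 114 = (832 + (-56 - 2*25)) + 114 = (832 + (-56 - 50)) + 114 = (832 - 106) + 114 = 726 + 114 = 840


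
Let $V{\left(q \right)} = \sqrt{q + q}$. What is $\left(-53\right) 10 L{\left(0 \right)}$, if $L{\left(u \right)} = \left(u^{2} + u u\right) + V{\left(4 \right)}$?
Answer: $- 1060 \sqrt{2} \approx -1499.1$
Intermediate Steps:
$V{\left(q \right)} = \sqrt{2} \sqrt{q}$ ($V{\left(q \right)} = \sqrt{2 q} = \sqrt{2} \sqrt{q}$)
$L{\left(u \right)} = 2 \sqrt{2} + 2 u^{2}$ ($L{\left(u \right)} = \left(u^{2} + u u\right) + \sqrt{2} \sqrt{4} = \left(u^{2} + u^{2}\right) + \sqrt{2} \cdot 2 = 2 u^{2} + 2 \sqrt{2} = 2 \sqrt{2} + 2 u^{2}$)
$\left(-53\right) 10 L{\left(0 \right)} = \left(-53\right) 10 \left(2 \sqrt{2} + 2 \cdot 0^{2}\right) = - 530 \left(2 \sqrt{2} + 2 \cdot 0\right) = - 530 \left(2 \sqrt{2} + 0\right) = - 530 \cdot 2 \sqrt{2} = - 1060 \sqrt{2}$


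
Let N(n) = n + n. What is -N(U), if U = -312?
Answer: 624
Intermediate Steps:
N(n) = 2*n
-N(U) = -2*(-312) = -1*(-624) = 624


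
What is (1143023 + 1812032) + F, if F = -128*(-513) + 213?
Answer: 3020932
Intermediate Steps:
F = 65877 (F = 65664 + 213 = 65877)
(1143023 + 1812032) + F = (1143023 + 1812032) + 65877 = 2955055 + 65877 = 3020932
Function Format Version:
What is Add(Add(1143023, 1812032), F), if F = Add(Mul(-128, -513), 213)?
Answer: 3020932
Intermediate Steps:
F = 65877 (F = Add(65664, 213) = 65877)
Add(Add(1143023, 1812032), F) = Add(Add(1143023, 1812032), 65877) = Add(2955055, 65877) = 3020932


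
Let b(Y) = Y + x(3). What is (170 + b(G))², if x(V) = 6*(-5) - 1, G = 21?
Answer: 25600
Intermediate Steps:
x(V) = -31 (x(V) = -30 - 1 = -31)
b(Y) = -31 + Y (b(Y) = Y - 31 = -31 + Y)
(170 + b(G))² = (170 + (-31 + 21))² = (170 - 10)² = 160² = 25600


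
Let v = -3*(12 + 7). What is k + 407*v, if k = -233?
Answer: -23432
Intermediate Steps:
v = -57 (v = -3*19 = -57)
k + 407*v = -233 + 407*(-57) = -233 - 23199 = -23432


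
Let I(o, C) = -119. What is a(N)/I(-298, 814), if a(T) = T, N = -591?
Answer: 591/119 ≈ 4.9664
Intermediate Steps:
a(N)/I(-298, 814) = -591/(-119) = -591*(-1/119) = 591/119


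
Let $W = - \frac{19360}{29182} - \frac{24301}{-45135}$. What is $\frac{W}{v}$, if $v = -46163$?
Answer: $\frac{82330909}{30401326169955} \approx 2.7081 \cdot 10^{-6}$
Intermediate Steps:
$W = - \frac{82330909}{658564785}$ ($W = \left(-19360\right) \frac{1}{29182} - - \frac{24301}{45135} = - \frac{9680}{14591} + \frac{24301}{45135} = - \frac{82330909}{658564785} \approx -0.12502$)
$\frac{W}{v} = - \frac{82330909}{658564785 \left(-46163\right)} = \left(- \frac{82330909}{658564785}\right) \left(- \frac{1}{46163}\right) = \frac{82330909}{30401326169955}$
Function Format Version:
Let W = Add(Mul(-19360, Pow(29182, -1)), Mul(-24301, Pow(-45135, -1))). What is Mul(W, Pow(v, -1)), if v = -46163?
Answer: Rational(82330909, 30401326169955) ≈ 2.7081e-6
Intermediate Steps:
W = Rational(-82330909, 658564785) (W = Add(Mul(-19360, Rational(1, 29182)), Mul(-24301, Rational(-1, 45135))) = Add(Rational(-9680, 14591), Rational(24301, 45135)) = Rational(-82330909, 658564785) ≈ -0.12502)
Mul(W, Pow(v, -1)) = Mul(Rational(-82330909, 658564785), Pow(-46163, -1)) = Mul(Rational(-82330909, 658564785), Rational(-1, 46163)) = Rational(82330909, 30401326169955)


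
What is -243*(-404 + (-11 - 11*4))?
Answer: 111537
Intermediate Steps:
-243*(-404 + (-11 - 11*4)) = -243*(-404 + (-11 - 44)) = -243*(-404 - 55) = -243*(-459) = 111537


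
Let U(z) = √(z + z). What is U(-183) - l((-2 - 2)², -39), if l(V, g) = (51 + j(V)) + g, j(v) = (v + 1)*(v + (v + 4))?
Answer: -624 + I*√366 ≈ -624.0 + 19.131*I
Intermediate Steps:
U(z) = √2*√z (U(z) = √(2*z) = √2*√z)
j(v) = (1 + v)*(4 + 2*v) (j(v) = (1 + v)*(v + (4 + v)) = (1 + v)*(4 + 2*v))
l(V, g) = 55 + g + 2*V² + 6*V (l(V, g) = (51 + (4 + 2*V² + 6*V)) + g = (55 + 2*V² + 6*V) + g = 55 + g + 2*V² + 6*V)
U(-183) - l((-2 - 2)², -39) = √2*√(-183) - (55 - 39 + 2*((-2 - 2)²)² + 6*(-2 - 2)²) = √2*(I*√183) - (55 - 39 + 2*((-4)²)² + 6*(-4)²) = I*√366 - (55 - 39 + 2*16² + 6*16) = I*√366 - (55 - 39 + 2*256 + 96) = I*√366 - (55 - 39 + 512 + 96) = I*√366 - 1*624 = I*√366 - 624 = -624 + I*√366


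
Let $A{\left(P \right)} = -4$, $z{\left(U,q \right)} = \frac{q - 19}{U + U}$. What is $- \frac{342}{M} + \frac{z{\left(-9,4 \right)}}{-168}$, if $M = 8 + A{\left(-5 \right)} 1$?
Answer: $- \frac{86189}{1008} \approx -85.505$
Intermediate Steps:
$z{\left(U,q \right)} = \frac{-19 + q}{2 U}$
$M = 4$ ($M = 8 - 4 = 4$)
$- \frac{342}{M} + \frac{z{\left(-9,4 \right)}}{-168} = - \frac{342}{4} + \frac{\frac{1}{2} \frac{1}{-9} \left(-19 + 4\right)}{-168} = \left(-342\right) \frac{1}{4} + \frac{1}{2} \left(- \frac{1}{9}\right) \left(-15\right) \left(- \frac{1}{168}\right) = - \frac{171}{2} + \frac{5}{6} \left(- \frac{1}{168}\right) = - \frac{171}{2} - \frac{5}{1008} = - \frac{86189}{1008}$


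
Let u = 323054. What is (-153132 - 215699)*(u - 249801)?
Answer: -27017977243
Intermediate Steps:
(-153132 - 215699)*(u - 249801) = (-153132 - 215699)*(323054 - 249801) = -368831*73253 = -27017977243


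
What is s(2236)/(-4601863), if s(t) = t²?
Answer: -4999696/4601863 ≈ -1.0865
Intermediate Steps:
s(2236)/(-4601863) = 2236²/(-4601863) = 4999696*(-1/4601863) = -4999696/4601863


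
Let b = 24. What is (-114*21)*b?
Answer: -57456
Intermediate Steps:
(-114*21)*b = -114*21*24 = -2394*24 = -57456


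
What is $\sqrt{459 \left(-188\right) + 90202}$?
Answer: $\sqrt{3910} \approx 62.53$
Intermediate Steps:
$\sqrt{459 \left(-188\right) + 90202} = \sqrt{-86292 + 90202} = \sqrt{3910}$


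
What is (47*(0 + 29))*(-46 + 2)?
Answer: -59972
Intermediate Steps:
(47*(0 + 29))*(-46 + 2) = (47*29)*(-44) = 1363*(-44) = -59972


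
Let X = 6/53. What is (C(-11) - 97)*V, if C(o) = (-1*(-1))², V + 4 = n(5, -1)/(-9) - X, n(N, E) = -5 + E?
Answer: 17536/53 ≈ 330.87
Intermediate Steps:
X = 6/53 (X = 6*(1/53) = 6/53 ≈ 0.11321)
V = -548/159 (V = -4 + ((-5 - 1)/(-9) - 1*6/53) = -4 + (-6*(-⅑) - 6/53) = -4 + (⅔ - 6/53) = -4 + 88/159 = -548/159 ≈ -3.4465)
C(o) = 1 (C(o) = 1² = 1)
(C(-11) - 97)*V = (1 - 97)*(-548/159) = -96*(-548/159) = 17536/53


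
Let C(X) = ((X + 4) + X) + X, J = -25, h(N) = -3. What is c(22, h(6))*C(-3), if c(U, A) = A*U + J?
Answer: 455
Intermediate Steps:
c(U, A) = -25 + A*U (c(U, A) = A*U - 25 = -25 + A*U)
C(X) = 4 + 3*X (C(X) = ((4 + X) + X) + X = (4 + 2*X) + X = 4 + 3*X)
c(22, h(6))*C(-3) = (-25 - 3*22)*(4 + 3*(-3)) = (-25 - 66)*(4 - 9) = -91*(-5) = 455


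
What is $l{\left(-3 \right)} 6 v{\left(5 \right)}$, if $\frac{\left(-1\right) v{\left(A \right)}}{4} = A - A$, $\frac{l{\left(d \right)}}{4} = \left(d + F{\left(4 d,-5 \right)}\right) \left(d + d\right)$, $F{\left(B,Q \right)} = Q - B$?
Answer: $0$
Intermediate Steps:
$l{\left(d \right)} = 8 d \left(-5 - 3 d\right)$ ($l{\left(d \right)} = 4 \left(d - \left(5 + 4 d\right)\right) \left(d + d\right) = 4 \left(d - \left(5 + 4 d\right)\right) 2 d = 4 \left(-5 - 3 d\right) 2 d = 4 \cdot 2 d \left(-5 - 3 d\right) = 8 d \left(-5 - 3 d\right)$)
$v{\left(A \right)} = 0$ ($v{\left(A \right)} = - 4 \left(A - A\right) = \left(-4\right) 0 = 0$)
$l{\left(-3 \right)} 6 v{\left(5 \right)} = \left(-8\right) \left(-3\right) \left(5 + 3 \left(-3\right)\right) 6 \cdot 0 = \left(-8\right) \left(-3\right) \left(5 - 9\right) 6 \cdot 0 = \left(-8\right) \left(-3\right) \left(-4\right) 6 \cdot 0 = \left(-96\right) 6 \cdot 0 = \left(-576\right) 0 = 0$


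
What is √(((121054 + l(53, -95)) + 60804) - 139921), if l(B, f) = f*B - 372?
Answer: √36530 ≈ 191.13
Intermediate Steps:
l(B, f) = -372 + B*f (l(B, f) = B*f - 372 = -372 + B*f)
√(((121054 + l(53, -95)) + 60804) - 139921) = √(((121054 + (-372 + 53*(-95))) + 60804) - 139921) = √(((121054 + (-372 - 5035)) + 60804) - 139921) = √(((121054 - 5407) + 60804) - 139921) = √((115647 + 60804) - 139921) = √(176451 - 139921) = √36530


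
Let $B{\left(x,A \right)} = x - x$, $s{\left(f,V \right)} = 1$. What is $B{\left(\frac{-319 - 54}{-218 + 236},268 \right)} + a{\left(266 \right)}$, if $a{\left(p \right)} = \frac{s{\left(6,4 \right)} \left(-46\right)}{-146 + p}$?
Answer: $- \frac{23}{60} \approx -0.38333$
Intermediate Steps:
$B{\left(x,A \right)} = 0$
$a{\left(p \right)} = - \frac{46}{-146 + p}$ ($a{\left(p \right)} = \frac{1 \left(-46\right)}{-146 + p} = - \frac{46}{-146 + p}$)
$B{\left(\frac{-319 - 54}{-218 + 236},268 \right)} + a{\left(266 \right)} = 0 - \frac{46}{-146 + 266} = 0 - \frac{46}{120} = 0 - \frac{23}{60} = - \frac{23}{60}$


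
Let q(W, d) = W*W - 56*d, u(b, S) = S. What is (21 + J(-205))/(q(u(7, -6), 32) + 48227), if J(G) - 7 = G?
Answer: -177/46471 ≈ -0.0038088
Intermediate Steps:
q(W, d) = W**2 - 56*d
J(G) = 7 + G
(21 + J(-205))/(q(u(7, -6), 32) + 48227) = (21 + (7 - 205))/(((-6)**2 - 56*32) + 48227) = (21 - 198)/((36 - 1792) + 48227) = -177/(-1756 + 48227) = -177/46471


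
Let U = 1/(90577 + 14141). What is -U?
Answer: -1/104718 ≈ -9.5495e-6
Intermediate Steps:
U = 1/104718 ≈ 9.5495e-6
-U = -1*1/104718 = -1/104718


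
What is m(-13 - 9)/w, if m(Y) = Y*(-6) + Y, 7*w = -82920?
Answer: -77/8292 ≈ -0.0092861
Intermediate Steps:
w = -82920/7 (w = (⅐)*(-82920) = -82920/7 ≈ -11846.)
m(Y) = -5*Y (m(Y) = -6*Y + Y = -5*Y)
m(-13 - 9)/w = (-5*(-13 - 9))/(-82920/7) = -5*(-22)*(-7/82920) = 110*(-7/82920) = -77/8292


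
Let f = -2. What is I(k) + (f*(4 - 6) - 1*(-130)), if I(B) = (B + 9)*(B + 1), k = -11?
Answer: 154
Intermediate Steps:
I(B) = (1 + B)*(9 + B) (I(B) = (9 + B)*(1 + B) = (1 + B)*(9 + B))
I(k) + (f*(4 - 6) - 1*(-130)) = (9 + (-11)**2 + 10*(-11)) + (-2*(4 - 6) - 1*(-130)) = (9 + 121 - 110) + (-2*(-2) + 130) = 20 + (4 + 130) = 20 + 134 = 154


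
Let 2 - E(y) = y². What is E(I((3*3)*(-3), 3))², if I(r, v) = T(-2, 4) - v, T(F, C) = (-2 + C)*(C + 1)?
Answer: 2209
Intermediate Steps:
T(F, C) = (1 + C)*(-2 + C) (T(F, C) = (-2 + C)*(1 + C) = (1 + C)*(-2 + C))
I(r, v) = 10 - v (I(r, v) = (-2 + 4² - 1*4) - v = (-2 + 16 - 4) - v = 10 - v)
E(y) = 2 - y²
E(I((3*3)*(-3), 3))² = (2 - (10 - 1*3)²)² = (2 - (10 - 3)²)² = (2 - 1*7²)² = (2 - 1*49)² = (2 - 49)² = (-47)² = 2209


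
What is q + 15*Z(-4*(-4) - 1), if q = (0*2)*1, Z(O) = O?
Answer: 225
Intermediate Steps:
q = 0 (q = 0*1 = 0)
q + 15*Z(-4*(-4) - 1) = 0 + 15*(-4*(-4) - 1) = 0 + 15*(16 - 1) = 0 + 15*15 = 0 + 225 = 225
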